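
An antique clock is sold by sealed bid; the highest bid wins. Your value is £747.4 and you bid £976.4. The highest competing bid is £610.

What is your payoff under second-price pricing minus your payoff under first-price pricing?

You have the highest bid, so you win under either rule.
Second-price: pay £610 → payoff £137.4.
First-price: pay your own bid £976.4 → payoff −£229.
Difference = £137.4 − (−£229) = £366.4.

£366.4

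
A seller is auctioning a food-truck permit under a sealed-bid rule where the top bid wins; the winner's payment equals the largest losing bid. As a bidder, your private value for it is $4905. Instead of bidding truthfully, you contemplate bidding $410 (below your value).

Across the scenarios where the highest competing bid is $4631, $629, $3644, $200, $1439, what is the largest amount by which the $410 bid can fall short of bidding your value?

$4276

$4631: truthful gives $274, deviation gives $0 → loss $274.
$629: truthful gives $4276, deviation gives $0 → loss $4276.
$3644: truthful gives $1261, deviation gives $0 → loss $1261.
$200: same outcome either way → loss $0.
$1439: truthful gives $3466, deviation gives $0 → loss $3466.
Maximum loss: $4276.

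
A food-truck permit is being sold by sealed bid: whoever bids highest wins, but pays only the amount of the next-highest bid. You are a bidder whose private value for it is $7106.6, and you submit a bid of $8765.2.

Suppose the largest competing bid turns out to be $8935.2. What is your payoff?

Your bid $8765.2 is below the highest competing bid $8935.2, so you lose.
A losing bidder pays nothing and receives nothing: payoff = $0.

$0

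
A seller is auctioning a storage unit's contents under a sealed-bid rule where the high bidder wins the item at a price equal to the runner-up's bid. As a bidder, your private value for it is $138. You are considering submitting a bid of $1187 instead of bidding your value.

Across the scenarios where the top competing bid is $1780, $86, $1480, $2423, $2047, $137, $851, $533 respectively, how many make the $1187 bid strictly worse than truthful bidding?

2

The deviation hurts exactly when the highest competing bid lies strictly between $138 and $1187 — overbidding then wins at a price above your value.
$1780: above both → same outcome either way.
$86: below both → same outcome either way.
$1480: above both → same outcome either way.
$2423: above both → same outcome either way.
$2047: above both → same outcome either way.
$137: below both → same outcome either way.
$851: inside the interval → strictly worse (loss $713).
$533: inside the interval → strictly worse (loss $395).
Count: 2.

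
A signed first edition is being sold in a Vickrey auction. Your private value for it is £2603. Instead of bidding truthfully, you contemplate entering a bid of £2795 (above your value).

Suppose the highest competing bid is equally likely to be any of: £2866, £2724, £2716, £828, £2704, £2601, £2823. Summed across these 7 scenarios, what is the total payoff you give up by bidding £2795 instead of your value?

The deviation costs you only when the competing bid falls strictly between £2603 and £2795; elsewhere both bids give the same outcome.
£2866: outcomes coincide → loss £0.
£2724: truthful payoff £0, deviation payoff −£121 → loss £121.
£2716: truthful payoff £0, deviation payoff −£113 → loss £113.
£828: outcomes coincide → loss £0.
£2704: truthful payoff £0, deviation payoff −£101 → loss £101.
£2601: outcomes coincide → loss £0.
£2823: outcomes coincide → loss £0.
Total loss = £121 + £113 + £101 = £335.

£335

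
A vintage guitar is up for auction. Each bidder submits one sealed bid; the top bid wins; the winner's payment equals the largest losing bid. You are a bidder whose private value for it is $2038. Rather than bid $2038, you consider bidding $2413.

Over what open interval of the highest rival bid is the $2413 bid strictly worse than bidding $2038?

($2038, $2413)

If the competing bid is below $2038, both bids win at the same price — no difference.
If it is above $2413, both bids lose — no difference.
If it lies strictly between $2038 and $2413, bidding your value loses (payoff 0) while bidding $2413 wins at a price above your value (payoff negative).
So the deviation strictly hurts on the open interval ($2038, $2413).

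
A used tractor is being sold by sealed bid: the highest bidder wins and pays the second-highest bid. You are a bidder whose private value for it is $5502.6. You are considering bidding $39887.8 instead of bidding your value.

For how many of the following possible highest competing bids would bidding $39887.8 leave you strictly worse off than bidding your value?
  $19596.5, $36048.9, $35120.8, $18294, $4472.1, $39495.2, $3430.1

The deviation hurts exactly when the highest competing bid lies strictly between $5502.6 and $39887.8 — overbidding then wins at a price above your value.
$19596.5: inside the interval → strictly worse (loss $14093.9).
$36048.9: inside the interval → strictly worse (loss $30546.3).
$35120.8: inside the interval → strictly worse (loss $29618.2).
$18294: inside the interval → strictly worse (loss $12791.4).
$4472.1: below both → same outcome either way.
$39495.2: inside the interval → strictly worse (loss $33992.6).
$3430.1: below both → same outcome either way.
Count: 5.

5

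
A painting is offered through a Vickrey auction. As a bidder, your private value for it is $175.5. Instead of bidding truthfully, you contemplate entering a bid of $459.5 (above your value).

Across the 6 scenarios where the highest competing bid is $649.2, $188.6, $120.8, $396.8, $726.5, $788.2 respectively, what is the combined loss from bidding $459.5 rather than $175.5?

The deviation costs you only when the competing bid falls strictly between $175.5 and $459.5; elsewhere both bids give the same outcome.
$649.2: outcomes coincide → loss $0.
$188.6: truthful payoff $0, deviation payoff −$13.1 → loss $13.1.
$120.8: outcomes coincide → loss $0.
$396.8: truthful payoff $0, deviation payoff −$221.3 → loss $221.3.
$726.5: outcomes coincide → loss $0.
$788.2: outcomes coincide → loss $0.
Total loss = $13.1 + $221.3 = $234.4.

$234.4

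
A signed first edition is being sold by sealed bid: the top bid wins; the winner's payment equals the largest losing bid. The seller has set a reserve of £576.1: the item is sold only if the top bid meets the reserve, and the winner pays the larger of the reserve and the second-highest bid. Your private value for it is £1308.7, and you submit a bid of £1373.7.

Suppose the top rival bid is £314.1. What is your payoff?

Your bid £1373.7 is the highest and exceeds the reserve.
Price = max(second-highest bid, reserve) = max(£314.1, £576.1) = £576.1.
Payoff = £1308.7 − £576.1 = £732.6.

£732.6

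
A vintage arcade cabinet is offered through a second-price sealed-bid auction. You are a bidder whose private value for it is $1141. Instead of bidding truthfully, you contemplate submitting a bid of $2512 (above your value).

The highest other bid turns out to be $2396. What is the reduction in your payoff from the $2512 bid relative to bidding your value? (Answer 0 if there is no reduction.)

$1255

Bidding your value $1141: you lose (since $1141 < $2396). Payoff $0.
Bidding $2512: you win and pay $2396. Payoff $1141 − $2396 = −$1255.
The competing bid $2396 lies between your value and your inflated bid, so overbidding wins an item priced above your value.
Loss from deviating = $0 − (−$1255) = $1255.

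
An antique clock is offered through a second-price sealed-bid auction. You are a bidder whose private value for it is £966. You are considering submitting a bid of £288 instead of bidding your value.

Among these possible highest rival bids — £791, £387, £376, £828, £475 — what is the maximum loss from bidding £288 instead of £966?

£791: truthful gives £175, deviation gives £0 → loss £175.
£387: truthful gives £579, deviation gives £0 → loss £579.
£376: truthful gives £590, deviation gives £0 → loss £590.
£828: truthful gives £138, deviation gives £0 → loss £138.
£475: truthful gives £491, deviation gives £0 → loss £491.
Maximum loss: £590.

£590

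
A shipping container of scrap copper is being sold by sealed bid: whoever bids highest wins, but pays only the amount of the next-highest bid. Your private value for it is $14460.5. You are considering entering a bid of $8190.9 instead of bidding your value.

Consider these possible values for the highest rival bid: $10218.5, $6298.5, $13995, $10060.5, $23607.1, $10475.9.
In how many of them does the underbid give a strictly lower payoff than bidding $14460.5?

The deviation hurts exactly when the highest competing bid lies strictly between $8190.9 and $14460.5 — underbidding then forfeits a profitable win.
$10218.5: inside the interval → strictly worse (loss $4242).
$6298.5: below both → same outcome either way.
$13995: inside the interval → strictly worse (loss $465.5).
$10060.5: inside the interval → strictly worse (loss $4400).
$23607.1: above both → same outcome either way.
$10475.9: inside the interval → strictly worse (loss $3984.6).
Count: 4.

4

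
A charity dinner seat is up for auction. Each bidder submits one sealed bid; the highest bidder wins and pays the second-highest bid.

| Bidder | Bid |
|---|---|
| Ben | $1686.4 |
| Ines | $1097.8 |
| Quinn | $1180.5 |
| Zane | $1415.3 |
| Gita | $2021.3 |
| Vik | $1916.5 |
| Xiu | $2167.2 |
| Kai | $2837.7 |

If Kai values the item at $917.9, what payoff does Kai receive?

Highest bid: Kai at $2837.7, so Kai wins.
Second-highest bid: Xiu at $2167.2 — that is the price the winner pays.
Kai's payoff = value − price = $917.9 − $2167.2 = −$1249.3.

−$1249.3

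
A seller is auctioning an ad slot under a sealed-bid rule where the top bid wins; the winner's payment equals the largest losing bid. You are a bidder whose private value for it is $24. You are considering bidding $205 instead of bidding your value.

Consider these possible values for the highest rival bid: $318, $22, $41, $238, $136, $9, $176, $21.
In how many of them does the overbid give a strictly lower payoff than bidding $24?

3

The deviation hurts exactly when the highest competing bid lies strictly between $24 and $205 — overbidding then wins at a price above your value.
$318: above both → same outcome either way.
$22: below both → same outcome either way.
$41: inside the interval → strictly worse (loss $17).
$238: above both → same outcome either way.
$136: inside the interval → strictly worse (loss $112).
$9: below both → same outcome either way.
$176: inside the interval → strictly worse (loss $152).
$21: below both → same outcome either way.
Count: 3.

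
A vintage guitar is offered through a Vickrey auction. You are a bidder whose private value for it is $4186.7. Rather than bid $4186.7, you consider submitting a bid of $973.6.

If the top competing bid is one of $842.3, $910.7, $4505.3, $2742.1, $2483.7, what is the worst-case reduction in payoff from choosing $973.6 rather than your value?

$1703

$842.3: same outcome either way → loss $0.
$910.7: same outcome either way → loss $0.
$4505.3: same outcome either way → loss $0.
$2742.1: truthful gives $1444.6, deviation gives $0 → loss $1444.6.
$2483.7: truthful gives $1703, deviation gives $0 → loss $1703.
Maximum loss: $1703.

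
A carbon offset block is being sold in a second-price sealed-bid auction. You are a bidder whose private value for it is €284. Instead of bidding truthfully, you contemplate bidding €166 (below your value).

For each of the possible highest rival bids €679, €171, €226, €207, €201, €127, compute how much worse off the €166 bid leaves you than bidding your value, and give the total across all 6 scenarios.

The deviation costs you only when the competing bid falls strictly between €166 and €284; elsewhere both bids give the same outcome.
€679: outcomes coincide → loss €0.
€171: truthful payoff €113, deviation payoff €0 → loss €113.
€226: truthful payoff €58, deviation payoff €0 → loss €58.
€207: truthful payoff €77, deviation payoff €0 → loss €77.
€201: truthful payoff €83, deviation payoff €0 → loss €83.
€127: outcomes coincide → loss €0.
Total loss = €113 + €58 + €77 + €83 = €331.

€331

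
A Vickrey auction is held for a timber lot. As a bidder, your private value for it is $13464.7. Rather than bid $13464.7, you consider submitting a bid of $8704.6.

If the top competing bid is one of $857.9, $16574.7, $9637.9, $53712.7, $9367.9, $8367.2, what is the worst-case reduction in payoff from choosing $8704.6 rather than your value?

$857.9: same outcome either way → loss $0.
$16574.7: same outcome either way → loss $0.
$9637.9: truthful gives $3826.8, deviation gives $0 → loss $3826.8.
$53712.7: same outcome either way → loss $0.
$9367.9: truthful gives $4096.8, deviation gives $0 → loss $4096.8.
$8367.2: same outcome either way → loss $0.
Maximum loss: $4096.8.

$4096.8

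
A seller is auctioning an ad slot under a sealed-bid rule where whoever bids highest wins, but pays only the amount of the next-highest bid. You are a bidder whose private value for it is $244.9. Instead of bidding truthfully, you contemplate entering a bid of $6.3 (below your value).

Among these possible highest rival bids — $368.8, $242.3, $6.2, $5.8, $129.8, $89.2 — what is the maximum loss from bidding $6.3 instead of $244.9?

$368.8: same outcome either way → loss $0.
$242.3: truthful gives $2.6, deviation gives $0 → loss $2.6.
$6.2: same outcome either way → loss $0.
$5.8: same outcome either way → loss $0.
$129.8: truthful gives $115.1, deviation gives $0 → loss $115.1.
$89.2: truthful gives $155.7, deviation gives $0 → loss $155.7.
Maximum loss: $155.7.

$155.7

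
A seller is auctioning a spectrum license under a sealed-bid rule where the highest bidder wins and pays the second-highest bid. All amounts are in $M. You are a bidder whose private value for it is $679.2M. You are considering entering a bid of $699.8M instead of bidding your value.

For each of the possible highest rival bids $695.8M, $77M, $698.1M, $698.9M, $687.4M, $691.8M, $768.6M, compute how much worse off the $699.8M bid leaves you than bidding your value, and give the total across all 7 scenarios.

$76M

The deviation costs you only when the competing bid falls strictly between $679.2M and $699.8M; elsewhere both bids give the same outcome.
$695.8M: truthful payoff $0M, deviation payoff −$16.6M → loss $16.6M.
$77M: outcomes coincide → loss $0M.
$698.1M: truthful payoff $0M, deviation payoff −$18.9M → loss $18.9M.
$698.9M: truthful payoff $0M, deviation payoff −$19.7M → loss $19.7M.
$687.4M: truthful payoff $0M, deviation payoff −$8.2M → loss $8.2M.
$691.8M: truthful payoff $0M, deviation payoff −$12.6M → loss $12.6M.
$768.6M: outcomes coincide → loss $0M.
Total loss = $16.6M + $18.9M + $19.7M + $8.2M + $12.6M = $76M.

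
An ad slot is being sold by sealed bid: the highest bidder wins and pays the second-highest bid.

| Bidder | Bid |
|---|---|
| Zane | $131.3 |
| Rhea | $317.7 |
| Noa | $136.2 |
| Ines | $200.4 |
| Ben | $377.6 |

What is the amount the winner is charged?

$317.7

Highest bid: Ben at $377.6, so Ben wins.
Second-highest bid: Rhea at $317.7 — that is the price the winner pays.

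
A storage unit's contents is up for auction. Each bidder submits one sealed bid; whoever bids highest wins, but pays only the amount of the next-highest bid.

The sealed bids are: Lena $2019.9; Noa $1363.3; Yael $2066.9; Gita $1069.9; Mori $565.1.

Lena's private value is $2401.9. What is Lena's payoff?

$0

Highest bid: Yael at $2066.9, so Yael wins.
Second-highest bid: Lena at $2019.9 — that is the price the winner pays.
Lena did not win, so Lena pays nothing and receives nothing: payoff $0.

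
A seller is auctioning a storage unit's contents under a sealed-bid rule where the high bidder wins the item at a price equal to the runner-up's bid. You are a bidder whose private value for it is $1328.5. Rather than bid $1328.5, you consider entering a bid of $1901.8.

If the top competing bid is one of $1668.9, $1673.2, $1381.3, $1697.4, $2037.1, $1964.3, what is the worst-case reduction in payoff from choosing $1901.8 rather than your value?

$1668.9: truthful gives $0, deviation gives −$340.4 → loss $340.4.
$1673.2: truthful gives $0, deviation gives −$344.7 → loss $344.7.
$1381.3: truthful gives $0, deviation gives −$52.8 → loss $52.8.
$1697.4: truthful gives $0, deviation gives −$368.9 → loss $368.9.
$2037.1: same outcome either way → loss $0.
$1964.3: same outcome either way → loss $0.
Maximum loss: $368.9.

$368.9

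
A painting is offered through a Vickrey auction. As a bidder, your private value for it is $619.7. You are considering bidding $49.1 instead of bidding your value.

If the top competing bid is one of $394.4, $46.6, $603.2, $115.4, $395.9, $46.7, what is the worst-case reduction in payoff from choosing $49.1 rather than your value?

$394.4: truthful gives $225.3, deviation gives $0 → loss $225.3.
$46.6: same outcome either way → loss $0.
$603.2: truthful gives $16.5, deviation gives $0 → loss $16.5.
$115.4: truthful gives $504.3, deviation gives $0 → loss $504.3.
$395.9: truthful gives $223.8, deviation gives $0 → loss $223.8.
$46.7: same outcome either way → loss $0.
Maximum loss: $504.3.

$504.3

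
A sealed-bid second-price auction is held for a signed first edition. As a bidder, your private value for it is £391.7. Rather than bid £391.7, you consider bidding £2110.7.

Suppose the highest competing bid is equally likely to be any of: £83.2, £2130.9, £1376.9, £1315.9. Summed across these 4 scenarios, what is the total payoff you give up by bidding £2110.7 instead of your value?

The deviation costs you only when the competing bid falls strictly between £391.7 and £2110.7; elsewhere both bids give the same outcome.
£83.2: outcomes coincide → loss £0.
£2130.9: outcomes coincide → loss £0.
£1376.9: truthful payoff £0, deviation payoff −£985.2 → loss £985.2.
£1315.9: truthful payoff £0, deviation payoff −£924.2 → loss £924.2.
Total loss = £985.2 + £924.2 = £1909.4.

£1909.4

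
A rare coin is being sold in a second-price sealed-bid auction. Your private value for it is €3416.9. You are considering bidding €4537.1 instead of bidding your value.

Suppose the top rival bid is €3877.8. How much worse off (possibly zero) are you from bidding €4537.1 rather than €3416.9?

Bidding your value €3416.9: you lose (since €3416.9 < €3877.8). Payoff €0.
Bidding €4537.1: you win and pay €3877.8. Payoff €3416.9 − €3877.8 = −€460.9.
The competing bid €3877.8 lies between your value and your inflated bid, so overbidding wins an item priced above your value.
Loss from deviating = €0 − (−€460.9) = €460.9.

€460.9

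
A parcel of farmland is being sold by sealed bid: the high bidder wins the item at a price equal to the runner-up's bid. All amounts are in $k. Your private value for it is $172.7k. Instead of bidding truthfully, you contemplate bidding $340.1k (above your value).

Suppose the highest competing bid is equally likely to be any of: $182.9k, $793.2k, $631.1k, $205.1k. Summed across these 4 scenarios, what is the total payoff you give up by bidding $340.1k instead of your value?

$42.6k

The deviation costs you only when the competing bid falls strictly between $172.7k and $340.1k; elsewhere both bids give the same outcome.
$182.9k: truthful payoff $0k, deviation payoff −$10.2k → loss $10.2k.
$793.2k: outcomes coincide → loss $0k.
$631.1k: outcomes coincide → loss $0k.
$205.1k: truthful payoff $0k, deviation payoff −$32.4k → loss $32.4k.
Total loss = $10.2k + $32.4k = $42.6k.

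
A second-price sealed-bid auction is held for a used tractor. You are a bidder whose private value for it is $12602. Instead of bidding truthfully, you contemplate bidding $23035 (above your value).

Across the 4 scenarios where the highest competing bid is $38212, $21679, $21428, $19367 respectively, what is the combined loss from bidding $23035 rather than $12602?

The deviation costs you only when the competing bid falls strictly between $12602 and $23035; elsewhere both bids give the same outcome.
$38212: outcomes coincide → loss $0.
$21679: truthful payoff $0, deviation payoff −$9077 → loss $9077.
$21428: truthful payoff $0, deviation payoff −$8826 → loss $8826.
$19367: truthful payoff $0, deviation payoff −$6765 → loss $6765.
Total loss = $9077 + $8826 + $6765 = $24668.

$24668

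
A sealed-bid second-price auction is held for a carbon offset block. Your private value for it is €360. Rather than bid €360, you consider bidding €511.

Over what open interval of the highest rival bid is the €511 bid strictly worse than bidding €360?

(€360, €511)

If the competing bid is below €360, both bids win at the same price — no difference.
If it is above €511, both bids lose — no difference.
If it lies strictly between €360 and €511, bidding your value loses (payoff 0) while bidding €511 wins at a price above your value (payoff negative).
So the deviation strictly hurts on the open interval (€360, €511).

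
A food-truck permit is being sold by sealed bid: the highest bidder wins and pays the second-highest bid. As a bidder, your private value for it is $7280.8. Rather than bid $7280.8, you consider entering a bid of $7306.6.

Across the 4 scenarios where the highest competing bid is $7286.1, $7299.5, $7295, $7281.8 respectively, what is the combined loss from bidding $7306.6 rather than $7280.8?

$39.2

The deviation costs you only when the competing bid falls strictly between $7280.8 and $7306.6; elsewhere both bids give the same outcome.
$7286.1: truthful payoff $0, deviation payoff −$5.3 → loss $5.3.
$7299.5: truthful payoff $0, deviation payoff −$18.7 → loss $18.7.
$7295: truthful payoff $0, deviation payoff −$14.2 → loss $14.2.
$7281.8: truthful payoff $0, deviation payoff −$1 → loss $1.
Total loss = $5.3 + $18.7 + $14.2 + $1 = $39.2.
In a second-price auction your bid sets only whether you win, not what you pay, so bidding your true value is weakly dominant.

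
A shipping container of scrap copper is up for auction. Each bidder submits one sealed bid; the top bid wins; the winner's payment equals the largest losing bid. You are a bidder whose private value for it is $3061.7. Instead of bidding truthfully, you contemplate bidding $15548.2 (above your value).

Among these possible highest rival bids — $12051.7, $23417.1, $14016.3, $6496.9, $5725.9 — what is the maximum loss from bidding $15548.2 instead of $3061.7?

$12051.7: truthful gives $0, deviation gives −$8990 → loss $8990.
$23417.1: same outcome either way → loss $0.
$14016.3: truthful gives $0, deviation gives −$10954.6 → loss $10954.6.
$6496.9: truthful gives $0, deviation gives −$3435.2 → loss $3435.2.
$5725.9: truthful gives $0, deviation gives −$2664.2 → loss $2664.2.
Maximum loss: $10954.6.

$10954.6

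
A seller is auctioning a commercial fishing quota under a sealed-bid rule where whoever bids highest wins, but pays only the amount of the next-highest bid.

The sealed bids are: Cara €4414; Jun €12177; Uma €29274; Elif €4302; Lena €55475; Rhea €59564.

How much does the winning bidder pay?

€55475

Highest bid: Rhea at €59564, so Rhea wins.
Second-highest bid: Lena at €55475 — that is the price the winner pays.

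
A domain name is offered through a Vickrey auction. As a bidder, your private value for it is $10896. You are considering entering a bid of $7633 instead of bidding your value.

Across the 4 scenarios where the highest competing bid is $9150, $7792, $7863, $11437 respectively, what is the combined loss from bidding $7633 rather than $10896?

$7883

The deviation costs you only when the competing bid falls strictly between $7633 and $10896; elsewhere both bids give the same outcome.
$9150: truthful payoff $1746, deviation payoff $0 → loss $1746.
$7792: truthful payoff $3104, deviation payoff $0 → loss $3104.
$7863: truthful payoff $3033, deviation payoff $0 → loss $3033.
$11437: outcomes coincide → loss $0.
Total loss = $1746 + $3104 + $3033 = $7883.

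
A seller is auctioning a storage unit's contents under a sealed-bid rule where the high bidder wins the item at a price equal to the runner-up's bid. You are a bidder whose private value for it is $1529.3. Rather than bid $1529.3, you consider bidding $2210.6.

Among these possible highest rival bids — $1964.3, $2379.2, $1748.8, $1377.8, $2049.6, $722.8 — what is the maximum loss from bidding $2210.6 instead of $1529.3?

$520.3

$1964.3: truthful gives $0, deviation gives −$435 → loss $435.
$2379.2: same outcome either way → loss $0.
$1748.8: truthful gives $0, deviation gives −$219.5 → loss $219.5.
$1377.8: same outcome either way → loss $0.
$2049.6: truthful gives $0, deviation gives −$520.3 → loss $520.3.
$722.8: same outcome either way → loss $0.
Maximum loss: $520.3.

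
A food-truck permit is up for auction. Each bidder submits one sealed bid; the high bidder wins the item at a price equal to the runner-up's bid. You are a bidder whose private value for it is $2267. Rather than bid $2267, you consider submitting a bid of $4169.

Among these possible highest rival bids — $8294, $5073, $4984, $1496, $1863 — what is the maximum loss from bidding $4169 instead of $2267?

$8294: same outcome either way → loss $0.
$5073: same outcome either way → loss $0.
$4984: same outcome either way → loss $0.
$1496: same outcome either way → loss $0.
$1863: same outcome either way → loss $0.
Maximum loss: $0.

$0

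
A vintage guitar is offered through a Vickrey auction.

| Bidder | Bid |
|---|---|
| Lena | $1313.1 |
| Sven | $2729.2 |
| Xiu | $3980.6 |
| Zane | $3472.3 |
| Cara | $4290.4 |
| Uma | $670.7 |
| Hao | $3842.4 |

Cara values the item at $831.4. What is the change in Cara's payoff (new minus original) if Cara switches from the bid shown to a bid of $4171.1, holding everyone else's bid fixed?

$0

The highest bid among the other bidders is $3980.6; Cara's bid doesn't change that.
Original bid $4290.4: Cara is highest, pays the top rival bid $3980.6; payoff $831.4 − $3980.6 = −$3149.2.
Alternative bid $4171.1: Cara is highest, pays the top rival bid $3980.6; payoff $831.4 − $3980.6 = −$3149.2.
Change in payoff = −$3149.2 − (−$3149.2) = $0.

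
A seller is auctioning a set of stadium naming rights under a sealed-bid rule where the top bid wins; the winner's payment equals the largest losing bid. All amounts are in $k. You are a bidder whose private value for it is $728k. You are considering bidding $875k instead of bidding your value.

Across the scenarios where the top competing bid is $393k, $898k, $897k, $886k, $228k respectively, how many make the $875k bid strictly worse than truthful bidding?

The deviation hurts exactly when the highest competing bid lies strictly between $728k and $875k — overbidding then wins at a price above your value.
$393k: below both → same outcome either way.
$898k: above both → same outcome either way.
$897k: above both → same outcome either way.
$886k: above both → same outcome either way.
$228k: below both → same outcome either way.
Count: 0.

0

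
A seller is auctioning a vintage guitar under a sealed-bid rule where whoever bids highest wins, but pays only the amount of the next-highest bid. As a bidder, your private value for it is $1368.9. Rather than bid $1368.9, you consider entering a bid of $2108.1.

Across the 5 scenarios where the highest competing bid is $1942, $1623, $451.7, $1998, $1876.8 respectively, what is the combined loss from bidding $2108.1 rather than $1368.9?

The deviation costs you only when the competing bid falls strictly between $1368.9 and $2108.1; elsewhere both bids give the same outcome.
$1942: truthful payoff $0, deviation payoff −$573.1 → loss $573.1.
$1623: truthful payoff $0, deviation payoff −$254.1 → loss $254.1.
$451.7: outcomes coincide → loss $0.
$1998: truthful payoff $0, deviation payoff −$629.1 → loss $629.1.
$1876.8: truthful payoff $0, deviation payoff −$507.9 → loss $507.9.
Total loss = $573.1 + $254.1 + $629.1 + $507.9 = $1964.2.

$1964.2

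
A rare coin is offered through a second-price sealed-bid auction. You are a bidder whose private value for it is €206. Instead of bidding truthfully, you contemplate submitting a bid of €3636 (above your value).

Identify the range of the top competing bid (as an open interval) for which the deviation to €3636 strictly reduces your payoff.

If the competing bid is below €206, both bids win at the same price — no difference.
If it is above €3636, both bids lose — no difference.
If it lies strictly between €206 and €3636, bidding your value loses (payoff 0) while bidding €3636 wins at a price above your value (payoff negative).
So the deviation strictly hurts on the open interval (€206, €3636).

(€206, €3636)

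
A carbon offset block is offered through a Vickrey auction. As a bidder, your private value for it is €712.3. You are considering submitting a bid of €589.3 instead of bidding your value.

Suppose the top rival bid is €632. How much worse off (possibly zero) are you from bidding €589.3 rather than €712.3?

€80.3

Bidding your value €712.3: you win (since €712.3 > €632) and pay €632. Payoff €80.3.
Bidding €589.3: you lose. Payoff €0.
The competing bid €632 lies between your shaded bid and your value, so underbidding forfeits an item you could have won at a profitable price.
Loss from deviating = €80.3 − (€0) = €80.3.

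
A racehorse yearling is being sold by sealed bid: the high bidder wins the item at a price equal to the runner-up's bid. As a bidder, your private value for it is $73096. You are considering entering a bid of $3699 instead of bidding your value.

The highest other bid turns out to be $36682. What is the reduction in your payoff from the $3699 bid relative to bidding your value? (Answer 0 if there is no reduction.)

Bidding your value $73096: you win (since $73096 > $36682) and pay $36682. Payoff $36414.
Bidding $3699: you lose. Payoff $0.
The competing bid $36682 lies between your shaded bid and your value, so underbidding forfeits an item you could have won at a profitable price.
Loss from deviating = $36414 − ($0) = $36414.
Truthful bidding weakly dominates here: raising your bid can only win items priced above your value, and lowering it can only forfeit items priced below.

$36414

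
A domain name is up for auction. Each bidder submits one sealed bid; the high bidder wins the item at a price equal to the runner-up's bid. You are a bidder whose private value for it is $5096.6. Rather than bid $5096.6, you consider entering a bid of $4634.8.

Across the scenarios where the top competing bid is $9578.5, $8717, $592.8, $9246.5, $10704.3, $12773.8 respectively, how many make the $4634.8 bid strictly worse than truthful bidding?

The deviation hurts exactly when the highest competing bid lies strictly between $4634.8 and $5096.6 — underbidding then forfeits a profitable win.
$9578.5: above both → same outcome either way.
$8717: above both → same outcome either way.
$592.8: below both → same outcome either way.
$9246.5: above both → same outcome either way.
$10704.3: above both → same outcome either way.
$12773.8: above both → same outcome either way.
Count: 0.

0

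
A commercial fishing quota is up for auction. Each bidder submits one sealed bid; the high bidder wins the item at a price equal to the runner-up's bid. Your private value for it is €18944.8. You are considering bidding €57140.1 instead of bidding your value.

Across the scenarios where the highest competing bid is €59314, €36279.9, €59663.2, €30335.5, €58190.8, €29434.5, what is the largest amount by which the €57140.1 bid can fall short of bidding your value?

€17335.1

€59314: same outcome either way → loss €0.
€36279.9: truthful gives €0, deviation gives −€17335.1 → loss €17335.1.
€59663.2: same outcome either way → loss €0.
€30335.5: truthful gives €0, deviation gives −€11390.7 → loss €11390.7.
€58190.8: same outcome either way → loss €0.
€29434.5: truthful gives €0, deviation gives −€10489.7 → loss €10489.7.
Maximum loss: €17335.1.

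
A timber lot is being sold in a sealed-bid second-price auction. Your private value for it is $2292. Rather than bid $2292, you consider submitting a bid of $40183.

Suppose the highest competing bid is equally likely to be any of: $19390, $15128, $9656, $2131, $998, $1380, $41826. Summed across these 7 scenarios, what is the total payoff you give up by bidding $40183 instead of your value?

$37298

The deviation costs you only when the competing bid falls strictly between $2292 and $40183; elsewhere both bids give the same outcome.
$19390: truthful payoff $0, deviation payoff −$17098 → loss $17098.
$15128: truthful payoff $0, deviation payoff −$12836 → loss $12836.
$9656: truthful payoff $0, deviation payoff −$7364 → loss $7364.
$2131: outcomes coincide → loss $0.
$998: outcomes coincide → loss $0.
$1380: outcomes coincide → loss $0.
$41826: outcomes coincide → loss $0.
Total loss = $17098 + $12836 + $7364 = $37298.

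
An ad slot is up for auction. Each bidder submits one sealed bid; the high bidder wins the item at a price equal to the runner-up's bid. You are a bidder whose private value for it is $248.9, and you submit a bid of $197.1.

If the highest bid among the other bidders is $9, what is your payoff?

$239.9

Your bid $197.1 exceeds the highest competing bid $9, so you win.
In a second-price auction the winner pays the second-highest bid, $9.
Payoff = value − price = $248.9 − $9 = $239.9.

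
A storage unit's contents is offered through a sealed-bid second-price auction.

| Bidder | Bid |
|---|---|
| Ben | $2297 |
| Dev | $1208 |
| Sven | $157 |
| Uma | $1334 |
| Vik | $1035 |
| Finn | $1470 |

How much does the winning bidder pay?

Highest bid: Ben at $2297, so Ben wins.
Second-highest bid: Finn at $1470 — that is the price the winner pays.

$1470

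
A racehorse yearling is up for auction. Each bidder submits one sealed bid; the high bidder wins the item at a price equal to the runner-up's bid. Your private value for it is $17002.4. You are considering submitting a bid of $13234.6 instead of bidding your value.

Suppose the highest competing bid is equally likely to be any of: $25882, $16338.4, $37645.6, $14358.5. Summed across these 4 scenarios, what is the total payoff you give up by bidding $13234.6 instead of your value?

$3307.9

The deviation costs you only when the competing bid falls strictly between $13234.6 and $17002.4; elsewhere both bids give the same outcome.
$25882: outcomes coincide → loss $0.
$16338.4: truthful payoff $664, deviation payoff $0 → loss $664.
$37645.6: outcomes coincide → loss $0.
$14358.5: truthful payoff $2643.9, deviation payoff $0 → loss $2643.9.
Total loss = $664 + $2643.9 = $3307.9.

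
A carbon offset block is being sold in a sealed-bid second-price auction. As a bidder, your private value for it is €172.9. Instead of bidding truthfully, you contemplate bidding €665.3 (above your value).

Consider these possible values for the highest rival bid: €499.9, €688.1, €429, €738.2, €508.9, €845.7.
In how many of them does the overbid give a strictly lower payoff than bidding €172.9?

3

The deviation hurts exactly when the highest competing bid lies strictly between €172.9 and €665.3 — overbidding then wins at a price above your value.
€499.9: inside the interval → strictly worse (loss €327).
€688.1: above both → same outcome either way.
€429: inside the interval → strictly worse (loss €256.1).
€738.2: above both → same outcome either way.
€508.9: inside the interval → strictly worse (loss €336).
€845.7: above both → same outcome either way.
Count: 3.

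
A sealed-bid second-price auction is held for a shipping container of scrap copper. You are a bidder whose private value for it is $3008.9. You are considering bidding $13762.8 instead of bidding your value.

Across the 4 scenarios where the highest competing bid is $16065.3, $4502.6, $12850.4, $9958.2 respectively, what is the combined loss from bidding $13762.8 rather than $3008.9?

$18284.5

The deviation costs you only when the competing bid falls strictly between $3008.9 and $13762.8; elsewhere both bids give the same outcome.
$16065.3: outcomes coincide → loss $0.
$4502.6: truthful payoff $0, deviation payoff −$1493.7 → loss $1493.7.
$12850.4: truthful payoff $0, deviation payoff −$9841.5 → loss $9841.5.
$9958.2: truthful payoff $0, deviation payoff −$6949.3 → loss $6949.3.
Total loss = $1493.7 + $9841.5 + $6949.3 = $18284.5.
Truthful bidding weakly dominates here: raising your bid can only win items priced above your value, and lowering it can only forfeit items priced below.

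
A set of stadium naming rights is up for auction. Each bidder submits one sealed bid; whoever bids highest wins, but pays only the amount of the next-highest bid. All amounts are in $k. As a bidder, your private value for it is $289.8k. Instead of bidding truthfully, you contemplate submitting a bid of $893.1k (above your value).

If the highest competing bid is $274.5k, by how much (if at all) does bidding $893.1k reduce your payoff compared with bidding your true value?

$0k

Bidding your value $289.8k: you win (since $289.8k > $274.5k) and pay $274.5k. Payoff $15.3k.
Bidding $893.1k: you win and pay $274.5k. Payoff $289.8k − $274.5k = $15.3k.
Difference = $15.3k − $15.3k = $0k; both bids lead to the same outcome because the competing bid is below both your value and your alternative bid.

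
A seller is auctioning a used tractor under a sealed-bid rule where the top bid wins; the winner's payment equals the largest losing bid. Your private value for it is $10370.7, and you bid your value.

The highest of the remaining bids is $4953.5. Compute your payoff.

$5417.2

Your bid $10370.7 exceeds the highest competing bid $4953.5, so you win.
In a second-price auction the winner pays the second-highest bid, $4953.5.
Payoff = value − price = $10370.7 − $4953.5 = $5417.2.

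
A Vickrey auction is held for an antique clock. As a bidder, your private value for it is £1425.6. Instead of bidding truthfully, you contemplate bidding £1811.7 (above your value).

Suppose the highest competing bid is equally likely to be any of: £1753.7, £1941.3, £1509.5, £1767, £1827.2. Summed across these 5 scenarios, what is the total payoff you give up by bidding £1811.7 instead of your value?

The deviation costs you only when the competing bid falls strictly between £1425.6 and £1811.7; elsewhere both bids give the same outcome.
£1753.7: truthful payoff £0, deviation payoff −£328.1 → loss £328.1.
£1941.3: outcomes coincide → loss £0.
£1509.5: truthful payoff £0, deviation payoff −£83.9 → loss £83.9.
£1767: truthful payoff £0, deviation payoff −£341.4 → loss £341.4.
£1827.2: outcomes coincide → loss £0.
Total loss = £328.1 + £83.9 + £341.4 = £753.4.
Truthful bidding weakly dominates here: raising your bid can only win items priced above your value, and lowering it can only forfeit items priced below.

£753.4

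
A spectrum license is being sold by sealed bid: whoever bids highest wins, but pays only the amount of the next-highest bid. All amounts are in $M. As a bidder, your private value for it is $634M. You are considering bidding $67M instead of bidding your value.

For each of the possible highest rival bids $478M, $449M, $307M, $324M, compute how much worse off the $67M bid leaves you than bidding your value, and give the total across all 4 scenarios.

$978M

The deviation costs you only when the competing bid falls strictly between $67M and $634M; elsewhere both bids give the same outcome.
$478M: truthful payoff $156M, deviation payoff $0M → loss $156M.
$449M: truthful payoff $185M, deviation payoff $0M → loss $185M.
$307M: truthful payoff $327M, deviation payoff $0M → loss $327M.
$324M: truthful payoff $310M, deviation payoff $0M → loss $310M.
Total loss = $156M + $185M + $327M + $310M = $978M.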